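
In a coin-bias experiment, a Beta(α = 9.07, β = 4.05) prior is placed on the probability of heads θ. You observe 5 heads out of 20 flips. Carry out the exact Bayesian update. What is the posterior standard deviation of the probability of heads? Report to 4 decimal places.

0.0846

The Beta prior is conjugate to a Binomial/Bernoulli likelihood; the update adds successes to α and failures to β.
Posterior: Beta(α+k, β+n−k) = Beta(9.07+5, 4.05+15) = Beta(14.07, 19.05).
Var = αβ/((α+β)²(α+β+1)) = 14.07·19.05/(33.12²·34.12) = 0.00716142; SD = √0.00716142 = 0.0846.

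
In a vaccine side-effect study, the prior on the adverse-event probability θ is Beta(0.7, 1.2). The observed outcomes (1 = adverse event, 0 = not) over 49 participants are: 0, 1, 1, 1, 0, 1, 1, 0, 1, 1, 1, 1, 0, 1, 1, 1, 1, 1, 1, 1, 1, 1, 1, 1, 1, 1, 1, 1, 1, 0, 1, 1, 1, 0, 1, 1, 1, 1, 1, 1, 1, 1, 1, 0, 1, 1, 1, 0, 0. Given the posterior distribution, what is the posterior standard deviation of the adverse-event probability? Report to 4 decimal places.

0.0556

The Beta prior is conjugate to a Binomial/Bernoulli likelihood; the update adds successes to α and failures to β.
Posterior: Beta(α+k, β+n−k) = Beta(0.7+40, 1.2+9) = Beta(40.7, 10.2).
Var = αβ/((α+β)²(α+β+1)) = 40.7·10.2/(50.9²·51.9) = 0.00308739; SD = √0.00308739 = 0.0556.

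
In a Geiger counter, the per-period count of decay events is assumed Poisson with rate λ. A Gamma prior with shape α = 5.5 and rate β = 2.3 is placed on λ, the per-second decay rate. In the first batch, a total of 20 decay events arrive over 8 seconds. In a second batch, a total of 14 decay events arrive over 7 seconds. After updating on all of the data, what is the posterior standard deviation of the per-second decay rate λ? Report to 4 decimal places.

0.3633

With a Gamma(shape α, rate β) prior, the Poisson likelihood is conjugate: the posterior is Gamma(α + ΣXᵢ, β + n).
After batch 1: Gamma(α+S, β+n) = Gamma(5.5+20, 2.3+8) = Gamma(25.5, 10.3).
After batch 2: Gamma(α+S, β+n) = Gamma(25.5+14, 10.3+7) = Gamma(39.5, 17.3).
SD = √α/β = √39.5/17.3 = 0.3633.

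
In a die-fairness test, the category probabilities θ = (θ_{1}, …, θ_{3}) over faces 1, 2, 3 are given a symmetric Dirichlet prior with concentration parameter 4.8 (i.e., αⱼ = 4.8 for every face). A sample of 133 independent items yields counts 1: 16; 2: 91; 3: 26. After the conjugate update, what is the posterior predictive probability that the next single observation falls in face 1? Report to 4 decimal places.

0.1411

The Dirichlet prior is conjugate to the Multinomial likelihood: each posterior αⱼ = prior αⱼ + observed count nⱼ.
Posterior concentration: (20.8, 95.8, 30.8), total = 147.4.
P(next = 1 | data) = α_{1}/Σα = 0.1411.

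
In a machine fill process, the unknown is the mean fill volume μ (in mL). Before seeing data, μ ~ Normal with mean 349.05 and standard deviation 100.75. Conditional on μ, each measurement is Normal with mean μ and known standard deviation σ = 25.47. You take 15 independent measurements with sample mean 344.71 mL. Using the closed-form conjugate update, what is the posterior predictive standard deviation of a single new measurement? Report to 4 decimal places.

For Normal data with known variance σ², a Normal(μ₀, σ₀²) prior on μ is conjugate. Posterior precision = 1/σ₀² + n/σ²; posterior mean is the precision-weighted average of μ₀ and x̄.
σ₀² = 100.75² = 10150.5625, σ² = 25.47² = 648.7209; σ² + n·σ₀² = 648.7209 + 15·10150.5625 = 152907.1584.
Posterior precision = 1/σ₀² + n/σ² = 1/10150.5625 + 15/648.7209 = (σ² + n·σ₀²)/(σ₀²σ²) = 152907.1584/(10150.5625·648.7209); posterior variance σₙ² = σ₀²σ²/(σ² + n·σ₀²) = 10150.5625·648.7209/152907.1584 = 43.064577.
Predictive variance for one new observation = σₙ² + σ² = 10150.5625·648.7209/152907.1584 + 648.7209 = σ²·(σ₀² + 152907.1584)/152907.1584 = 648.7209·163057.7209/152907.1584 = 691.785477; SD = √(648.7209·163057.7209/152907.1584) = 26.3018.

26.3018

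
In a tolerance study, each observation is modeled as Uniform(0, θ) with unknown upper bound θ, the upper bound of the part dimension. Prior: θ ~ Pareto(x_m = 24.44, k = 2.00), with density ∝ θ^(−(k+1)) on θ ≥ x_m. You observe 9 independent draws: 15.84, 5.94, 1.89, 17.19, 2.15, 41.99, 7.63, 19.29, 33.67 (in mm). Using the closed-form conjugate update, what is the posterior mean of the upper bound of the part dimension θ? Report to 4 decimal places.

46.1890

A Pareto(scale x_m, shape k) prior on the upper bound θ of Uniform(0, θ) is conjugate: posterior is Pareto(max(x_m, max xᵢ), k + n).
Sample maximum = 41.99; prior scale x_m = 24.44 → posterior scale = max = 41.99.
Posterior shape = 2.00 + 9 = 11.00.
E[θ|data] = k·x_m/(k−1) = 11.00·41.99/10.00 = 46.1890.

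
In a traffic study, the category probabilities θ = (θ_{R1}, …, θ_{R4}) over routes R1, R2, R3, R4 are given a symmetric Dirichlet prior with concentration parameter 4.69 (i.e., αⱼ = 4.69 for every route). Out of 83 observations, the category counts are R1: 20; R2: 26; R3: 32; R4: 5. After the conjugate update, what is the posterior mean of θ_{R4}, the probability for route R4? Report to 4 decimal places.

The Dirichlet prior is conjugate to the Multinomial likelihood: each posterior αⱼ = prior αⱼ + observed count nⱼ.
Posterior concentration: (24.69, 30.69, 36.69, 9.69), total = 101.76.
E[θ_{R4}|data] = α_{R4}/Σα = 9.69/101.76 = 0.0952.

0.0952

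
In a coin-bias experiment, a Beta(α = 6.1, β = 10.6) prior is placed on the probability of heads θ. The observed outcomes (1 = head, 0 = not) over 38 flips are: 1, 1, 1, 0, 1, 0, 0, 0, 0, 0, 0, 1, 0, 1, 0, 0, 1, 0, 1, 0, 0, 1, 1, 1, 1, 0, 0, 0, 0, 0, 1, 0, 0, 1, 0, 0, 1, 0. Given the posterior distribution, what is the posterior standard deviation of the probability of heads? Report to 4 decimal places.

0.0652

The Beta prior is conjugate to a Binomial/Bernoulli likelihood; the update adds successes to α and failures to β.
Posterior: Beta(α+k, β+n−k) = Beta(6.1+15, 10.6+23) = Beta(21.1, 33.6).
Var = αβ/((α+β)²(α+β+1)) = 21.1·33.6/(54.7²·55.7) = 0.00425395; SD = √0.00425395 = 0.0652.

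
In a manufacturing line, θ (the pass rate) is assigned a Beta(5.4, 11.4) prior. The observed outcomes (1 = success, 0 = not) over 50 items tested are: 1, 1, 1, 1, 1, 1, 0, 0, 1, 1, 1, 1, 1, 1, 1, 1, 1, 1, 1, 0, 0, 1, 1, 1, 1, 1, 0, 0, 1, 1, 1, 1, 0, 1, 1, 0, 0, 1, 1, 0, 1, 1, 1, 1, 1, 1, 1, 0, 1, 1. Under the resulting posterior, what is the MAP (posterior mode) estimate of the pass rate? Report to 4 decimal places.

The Beta prior is conjugate to a Binomial/Bernoulli likelihood; the update adds successes to α and failures to β.
Posterior: Beta(α+k, β+n−k) = Beta(5.4+39, 11.4+11) = Beta(44.4, 22.4).
Mode of Beta(a,b) for a,b>1 is (a−1)/(a+b−2) = 43.4/64.8 = 0.6698.

0.6698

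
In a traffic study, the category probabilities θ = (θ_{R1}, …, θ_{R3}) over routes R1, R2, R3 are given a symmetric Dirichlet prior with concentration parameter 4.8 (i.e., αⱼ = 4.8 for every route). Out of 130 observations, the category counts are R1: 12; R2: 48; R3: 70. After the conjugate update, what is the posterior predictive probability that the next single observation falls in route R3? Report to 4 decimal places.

The Dirichlet prior is conjugate to the Multinomial likelihood: each posterior αⱼ = prior αⱼ + observed count nⱼ.
Posterior concentration: (16.8, 52.8, 74.8), total = 144.4.
P(next = R3 | data) = α_{R3}/Σα = 0.5180.

0.5180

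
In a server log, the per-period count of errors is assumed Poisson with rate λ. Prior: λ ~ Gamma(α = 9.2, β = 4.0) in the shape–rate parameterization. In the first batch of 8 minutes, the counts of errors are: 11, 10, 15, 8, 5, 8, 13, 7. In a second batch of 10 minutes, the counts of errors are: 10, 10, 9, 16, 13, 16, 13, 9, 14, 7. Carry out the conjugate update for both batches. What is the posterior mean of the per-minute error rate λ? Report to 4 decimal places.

With a Gamma(shape α, rate β) prior, the Poisson likelihood is conjugate: the posterior is Gamma(α + ΣXᵢ, β + n).
Batch 1: sum of counts S = 77 over n = 8 minutes.
After batch 1: Gamma(α+S, β+n) = Gamma(9.2+77, 4.0+8) = Gamma(86.2, 12.0).
Batch 2: sum of counts S = 117 over n = 10 minutes.
After batch 2: Gamma(α+S, β+n) = Gamma(86.2+117, 12.0+10) = Gamma(203.2, 22.0).
Posterior mean = α/β = 203.2/22.0 = 9.2364.

9.2364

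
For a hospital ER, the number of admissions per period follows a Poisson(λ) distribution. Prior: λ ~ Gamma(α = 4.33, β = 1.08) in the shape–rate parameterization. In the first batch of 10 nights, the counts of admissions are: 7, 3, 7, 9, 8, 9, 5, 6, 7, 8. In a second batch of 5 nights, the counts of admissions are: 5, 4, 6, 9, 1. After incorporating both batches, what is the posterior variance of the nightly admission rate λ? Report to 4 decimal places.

With a Gamma(shape α, rate β) prior, the Poisson likelihood is conjugate: the posterior is Gamma(α + ΣXᵢ, β + n).
Batch 1: sum of counts S = 69 over n = 10 nights.
After batch 1: Gamma(α+S, β+n) = Gamma(4.33+69, 1.08+10) = Gamma(73.33, 11.08).
Batch 2: sum of counts S = 25 over n = 5 nights.
After batch 2: Gamma(α+S, β+n) = Gamma(73.33+25, 11.08+5) = Gamma(98.33, 16.08).
Var = α/β² = 98.33/16.08² = 0.3803.

0.3803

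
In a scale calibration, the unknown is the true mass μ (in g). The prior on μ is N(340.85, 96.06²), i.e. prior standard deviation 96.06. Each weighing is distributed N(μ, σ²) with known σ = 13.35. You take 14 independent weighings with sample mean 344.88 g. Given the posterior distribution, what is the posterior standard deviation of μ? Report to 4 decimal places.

For Normal data with known variance σ², a Normal(μ₀, σ₀²) prior on μ is conjugate. Posterior precision = 1/σ₀² + n/σ²; posterior mean is the precision-weighted average of μ₀ and x̄.
σ₀² = 96.06² = 9227.5236, σ² = 13.35² = 178.2225; σ² + n·σ₀² = 178.2225 + 14·9227.5236 = 129363.5529.
Posterior precision = 1/σ₀² + n/σ² = 1/9227.5236 + 14/178.2225 = (σ² + n·σ₀²)/(σ₀²σ²) = 129363.5529/(9227.5236·178.2225); posterior variance σₙ² = σ₀²σ²/(σ² + n·σ₀²) = 9227.5236·178.2225/129363.5529 = 12.712640.
Posterior SD = √σₙ² = √(9227.5236·178.2225/129363.5529) = 3.5655.

3.5655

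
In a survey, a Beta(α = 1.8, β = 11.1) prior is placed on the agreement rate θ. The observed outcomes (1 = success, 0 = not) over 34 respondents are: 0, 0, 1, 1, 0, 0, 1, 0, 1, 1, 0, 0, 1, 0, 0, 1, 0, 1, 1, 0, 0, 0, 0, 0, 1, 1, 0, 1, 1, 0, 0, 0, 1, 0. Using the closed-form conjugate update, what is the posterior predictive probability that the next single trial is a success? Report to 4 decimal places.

The Beta prior is conjugate to a Binomial/Bernoulli likelihood; the update adds successes to α and failures to β.
Posterior: Beta(α+k, β+n−k) = Beta(1.8+14, 11.1+20) = Beta(15.8, 31.1).
For a single future Bernoulli trial, P(success | data) = α/(α+β) = 0.3369.

0.3369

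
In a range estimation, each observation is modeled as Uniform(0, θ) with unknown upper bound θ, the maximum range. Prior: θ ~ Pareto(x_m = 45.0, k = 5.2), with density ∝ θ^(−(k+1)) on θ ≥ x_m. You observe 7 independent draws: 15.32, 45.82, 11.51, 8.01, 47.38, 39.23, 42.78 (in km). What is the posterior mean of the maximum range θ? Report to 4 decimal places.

A Pareto(scale x_m, shape k) prior on the upper bound θ of Uniform(0, θ) is conjugate: posterior is Pareto(max(x_m, max xᵢ), k + n).
Sample maximum = 47.38; prior scale x_m = 45.0 → posterior scale = max = 47.38.
Posterior shape = 5.2 + 7 = 12.2.
E[θ|data] = k·x_m/(k−1) = 12.2·47.38/11.2 = 51.6104.

51.6104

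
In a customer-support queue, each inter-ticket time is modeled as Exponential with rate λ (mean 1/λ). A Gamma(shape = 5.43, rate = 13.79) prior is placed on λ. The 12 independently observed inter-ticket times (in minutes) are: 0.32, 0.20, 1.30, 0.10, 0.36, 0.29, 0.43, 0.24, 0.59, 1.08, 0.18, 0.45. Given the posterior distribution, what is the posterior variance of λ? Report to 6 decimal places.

With a Gamma(shape α, rate β) prior on the exponential rate λ, the posterior after n observations with total T = Σxᵢ is Gamma(α+n, β+T).
Sum of observations T = 5.54 minutes; n = 12.
Posterior: Gamma(5.43+12, 13.79+5.54) = Gamma(17.43, 19.33).
Var = α/β² = 0.046648.

0.046648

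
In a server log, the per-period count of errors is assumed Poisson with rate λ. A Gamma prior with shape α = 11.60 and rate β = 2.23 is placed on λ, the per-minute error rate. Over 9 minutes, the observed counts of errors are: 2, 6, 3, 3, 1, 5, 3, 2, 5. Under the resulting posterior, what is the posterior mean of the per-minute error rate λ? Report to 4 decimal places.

With a Gamma(shape α, rate β) prior, the Poisson likelihood is conjugate: the posterior is Gamma(α + ΣXᵢ, β + n).
Sum of counts S = 30 over n = 9 minutes.
Posterior: Gamma(α+S, β+n) = Gamma(11.60+30, 2.23+9) = Gamma(41.60, 11.23).
Posterior mean = α/β = 41.60/11.23 = 3.7044.

3.7044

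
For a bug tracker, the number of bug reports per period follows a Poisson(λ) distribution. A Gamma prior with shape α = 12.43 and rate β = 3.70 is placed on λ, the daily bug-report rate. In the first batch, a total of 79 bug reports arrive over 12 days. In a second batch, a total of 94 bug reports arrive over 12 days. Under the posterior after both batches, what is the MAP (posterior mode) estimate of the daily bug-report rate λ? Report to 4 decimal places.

With a Gamma(shape α, rate β) prior, the Poisson likelihood is conjugate: the posterior is Gamma(α + ΣXᵢ, β + n).
After batch 1: Gamma(α+S, β+n) = Gamma(12.43+79, 3.70+12) = Gamma(91.43, 15.70).
After batch 2: Gamma(α+S, β+n) = Gamma(91.43+94, 15.70+12) = Gamma(185.43, 27.70).
Mode of Gamma(α,β) for α≥1 is (α−1)/β = 184.43/27.70 = 6.6581.

6.6581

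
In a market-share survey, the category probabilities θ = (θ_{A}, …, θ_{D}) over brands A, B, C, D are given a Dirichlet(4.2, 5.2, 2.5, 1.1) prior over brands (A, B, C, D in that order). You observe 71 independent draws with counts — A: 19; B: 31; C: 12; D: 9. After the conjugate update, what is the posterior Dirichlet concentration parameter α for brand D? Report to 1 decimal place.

10.1

The Dirichlet prior is conjugate to the Multinomial likelihood: each posterior αⱼ = prior αⱼ + observed count nⱼ.
Posterior concentration: (23.2, 36.2, 14.5, 10.1), total = 84.0.
α_{D} = 1.1 + 9 = 10.1.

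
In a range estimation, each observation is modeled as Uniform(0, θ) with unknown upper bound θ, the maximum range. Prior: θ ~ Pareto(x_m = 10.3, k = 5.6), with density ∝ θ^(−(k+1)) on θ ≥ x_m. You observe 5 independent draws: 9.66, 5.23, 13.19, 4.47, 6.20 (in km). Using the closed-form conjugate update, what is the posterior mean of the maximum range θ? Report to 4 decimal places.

14.5640

A Pareto(scale x_m, shape k) prior on the upper bound θ of Uniform(0, θ) is conjugate: posterior is Pareto(max(x_m, max xᵢ), k + n).
Sample maximum = 13.19; prior scale x_m = 10.3 → posterior scale = max = 13.19.
Posterior shape = 5.6 + 5 = 10.6.
E[θ|data] = k·x_m/(k−1) = 10.6·13.19/9.6 = 14.5640.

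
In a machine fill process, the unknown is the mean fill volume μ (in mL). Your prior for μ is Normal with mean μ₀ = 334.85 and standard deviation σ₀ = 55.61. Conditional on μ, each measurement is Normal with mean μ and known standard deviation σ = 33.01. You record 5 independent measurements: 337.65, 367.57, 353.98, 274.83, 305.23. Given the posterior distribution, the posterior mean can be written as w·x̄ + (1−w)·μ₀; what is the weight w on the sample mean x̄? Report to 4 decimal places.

For Normal data with known variance σ², a Normal(μ₀, σ₀²) prior on μ is conjugate. Posterior precision = 1/σ₀² + n/σ²; posterior mean is the precision-weighted average of μ₀ and x̄.
σ₀² = 55.61² = 3092.4721, σ² = 33.01² = 1089.6601. Prior precision 1/σ₀² = 1/3092.4721; data precision n/σ² = 5/1089.6601.
w = (n/σ²)/(1/σ₀² + n/σ²) = n·σ₀²/(σ² + n·σ₀²) = 5·3092.4721/(1089.6601 + 5·3092.4721) = 15462.3605/16552.0206 = 0.9342.

0.9342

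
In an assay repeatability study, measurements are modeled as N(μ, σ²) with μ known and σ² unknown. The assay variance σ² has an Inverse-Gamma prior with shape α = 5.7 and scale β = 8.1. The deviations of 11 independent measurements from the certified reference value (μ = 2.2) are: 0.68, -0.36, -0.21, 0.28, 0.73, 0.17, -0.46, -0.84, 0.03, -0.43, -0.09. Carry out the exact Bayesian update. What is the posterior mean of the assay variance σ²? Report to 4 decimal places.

With known mean μ and an Inverse-Gamma(α, β) prior on σ², the Normal likelihood is conjugate: posterior is Inv-Gamma(α + n/2, β + Σ(xᵢ−μ)²/2).
Σ(xᵢ−μ)² = (0.68)² + (-0.36)² + (-0.21)² + (0.28)² + (0.73)² + (0.17)² + (-0.46)² + (-0.84)² + (0.03)² + (-0.43)² + (-0.09)² = 2.3874.
Posterior: Inv-Gamma(5.7 + 11/2, 8.1 + 2.3874/2) = Inv-Gamma(11.20, 9.29370).
E[σ²|data] = β/(α−1) = 9.29370/10.20 = 0.9111.

0.9111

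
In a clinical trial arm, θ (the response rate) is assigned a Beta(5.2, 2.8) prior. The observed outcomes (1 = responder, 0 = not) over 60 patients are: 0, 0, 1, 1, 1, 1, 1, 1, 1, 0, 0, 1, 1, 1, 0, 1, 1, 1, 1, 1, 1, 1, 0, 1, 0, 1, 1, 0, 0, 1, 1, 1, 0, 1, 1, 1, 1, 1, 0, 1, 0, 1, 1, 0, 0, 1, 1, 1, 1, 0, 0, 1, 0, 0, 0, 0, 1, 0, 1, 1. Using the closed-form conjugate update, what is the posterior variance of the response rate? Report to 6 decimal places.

0.003297

The Beta prior is conjugate to a Binomial/Bernoulli likelihood; the update adds successes to α and failures to β.
Posterior: Beta(α+k, β+n−k) = Beta(5.2+39, 2.8+21) = Beta(44.2, 23.8).
Var = αβ/((α+β)²(α+β+1)) = 44.2·23.8/(68.0²·69.0) = 0.003297.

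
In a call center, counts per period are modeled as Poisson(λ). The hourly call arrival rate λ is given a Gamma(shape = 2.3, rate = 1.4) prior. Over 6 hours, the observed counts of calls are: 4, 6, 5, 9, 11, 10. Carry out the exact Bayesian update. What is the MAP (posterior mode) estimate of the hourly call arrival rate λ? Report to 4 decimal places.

6.2568

With a Gamma(shape α, rate β) prior, the Poisson likelihood is conjugate: the posterior is Gamma(α + ΣXᵢ, β + n).
Sum of counts S = 45 over n = 6 hours.
Posterior: Gamma(α+S, β+n) = Gamma(2.3+45, 1.4+6) = Gamma(47.3, 7.4).
Mode of Gamma(α,β) for α≥1 is (α−1)/β = 46.3/7.4 = 6.2568.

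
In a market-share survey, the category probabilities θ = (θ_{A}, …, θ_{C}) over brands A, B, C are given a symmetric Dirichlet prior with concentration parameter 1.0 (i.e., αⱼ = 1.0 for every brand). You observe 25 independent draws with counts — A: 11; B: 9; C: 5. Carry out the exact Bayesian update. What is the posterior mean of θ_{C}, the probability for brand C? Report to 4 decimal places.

The Dirichlet prior is conjugate to the Multinomial likelihood: each posterior αⱼ = prior αⱼ + observed count nⱼ.
Posterior concentration: (12.0, 10.0, 6.0), total = 28.0.
E[θ_{C}|data] = α_{C}/Σα = 6.0/28.0 = 0.2143.

0.2143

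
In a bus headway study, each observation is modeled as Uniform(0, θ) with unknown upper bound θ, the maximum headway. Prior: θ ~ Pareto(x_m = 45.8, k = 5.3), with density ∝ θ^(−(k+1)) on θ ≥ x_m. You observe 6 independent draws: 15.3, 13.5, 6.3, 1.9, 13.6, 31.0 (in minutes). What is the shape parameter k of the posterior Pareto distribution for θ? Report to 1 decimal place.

11.3

A Pareto(scale x_m, shape k) prior on the upper bound θ of Uniform(0, θ) is conjugate: posterior is Pareto(max(x_m, max xᵢ), k + n).
Sample maximum = 31.0; prior scale x_m = 45.8 → posterior scale = max = 45.8.
Posterior shape = 5.3 + 6 = 11.3.
Posterior shape k = 11.3.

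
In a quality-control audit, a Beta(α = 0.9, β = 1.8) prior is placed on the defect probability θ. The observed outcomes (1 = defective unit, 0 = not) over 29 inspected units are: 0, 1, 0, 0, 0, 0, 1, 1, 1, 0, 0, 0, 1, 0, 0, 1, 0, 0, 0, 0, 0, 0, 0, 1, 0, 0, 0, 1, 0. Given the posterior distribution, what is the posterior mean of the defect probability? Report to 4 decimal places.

The Beta prior is conjugate to a Binomial/Bernoulli likelihood; the update adds successes to α and failures to β.
Posterior: Beta(α+k, β+n−k) = Beta(0.9+8, 1.8+21) = Beta(8.9, 22.8).
Posterior mean = α/(α+β) = 8.9/31.7 = 0.2808.

0.2808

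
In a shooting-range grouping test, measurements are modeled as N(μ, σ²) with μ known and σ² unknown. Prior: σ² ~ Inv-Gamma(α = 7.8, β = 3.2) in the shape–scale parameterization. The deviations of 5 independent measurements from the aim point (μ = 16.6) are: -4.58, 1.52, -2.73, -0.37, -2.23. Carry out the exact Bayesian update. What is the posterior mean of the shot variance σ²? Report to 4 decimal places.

2.2715

With known mean μ and an Inverse-Gamma(α, β) prior on σ², the Normal likelihood is conjugate: posterior is Inv-Gamma(α + n/2, β + Σ(xᵢ−μ)²/2).
Σ(xᵢ−μ)² = (-4.58)² + (1.52)² + (-2.73)² + (-0.37)² + (-2.23)² = 35.8495.
Posterior: Inv-Gamma(7.8 + 5/2, 3.2 + 35.8495/2) = Inv-Gamma(10.30, 21.12475).
E[σ²|data] = β/(α−1) = 21.12475/9.30 = 2.2715.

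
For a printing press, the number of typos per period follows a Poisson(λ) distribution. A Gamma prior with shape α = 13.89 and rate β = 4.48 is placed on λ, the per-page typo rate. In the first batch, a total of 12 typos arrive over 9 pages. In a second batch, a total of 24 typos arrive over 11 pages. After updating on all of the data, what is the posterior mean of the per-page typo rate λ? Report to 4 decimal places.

With a Gamma(shape α, rate β) prior, the Poisson likelihood is conjugate: the posterior is Gamma(α + ΣXᵢ, β + n).
After batch 1: Gamma(α+S, β+n) = Gamma(13.89+12, 4.48+9) = Gamma(25.89, 13.48).
After batch 2: Gamma(α+S, β+n) = Gamma(25.89+24, 13.48+11) = Gamma(49.89, 24.48).
Posterior mean = α/β = 49.89/24.48 = 2.0380.

2.0380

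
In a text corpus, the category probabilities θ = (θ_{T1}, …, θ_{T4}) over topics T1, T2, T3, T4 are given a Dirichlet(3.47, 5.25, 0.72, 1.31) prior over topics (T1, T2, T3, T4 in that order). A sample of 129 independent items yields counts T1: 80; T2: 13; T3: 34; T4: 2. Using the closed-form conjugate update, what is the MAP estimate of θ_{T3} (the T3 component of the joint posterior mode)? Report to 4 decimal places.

0.2484

The Dirichlet prior is conjugate to the Multinomial likelihood: each posterior αⱼ = prior αⱼ + observed count nⱼ.
Posterior concentration: (83.47, 18.25, 34.72, 3.31), total = 139.75.
Joint mode component: (α_{T3}−1)/(Σα−K) = 33.72/135.75 = 0.2484.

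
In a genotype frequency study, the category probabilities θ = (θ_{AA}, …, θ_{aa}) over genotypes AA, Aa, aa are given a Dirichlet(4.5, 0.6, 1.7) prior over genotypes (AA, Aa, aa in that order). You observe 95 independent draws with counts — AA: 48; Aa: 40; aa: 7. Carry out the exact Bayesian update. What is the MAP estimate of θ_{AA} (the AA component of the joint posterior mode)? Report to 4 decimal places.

The Dirichlet prior is conjugate to the Multinomial likelihood: each posterior αⱼ = prior αⱼ + observed count nⱼ.
Posterior concentration: (52.5, 40.6, 8.7), total = 101.8.
Joint mode component: (α_{AA}−1)/(Σα−K) = 51.5/98.8 = 0.5213.

0.5213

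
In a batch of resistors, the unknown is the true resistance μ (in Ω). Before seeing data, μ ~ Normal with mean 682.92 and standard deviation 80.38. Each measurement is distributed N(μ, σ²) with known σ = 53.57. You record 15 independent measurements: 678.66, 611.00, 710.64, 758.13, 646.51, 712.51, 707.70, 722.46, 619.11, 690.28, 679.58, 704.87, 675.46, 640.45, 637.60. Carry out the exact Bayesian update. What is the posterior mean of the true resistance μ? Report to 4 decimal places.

For Normal data with known variance σ², a Normal(μ₀, σ₀²) prior on μ is conjugate. Posterior precision = 1/σ₀² + n/σ²; posterior mean is the precision-weighted average of μ₀ and x̄.
Σxᵢ = 678.66 + 611.00 + 710.64 + 758.13 + 646.51 + 712.51 + 707.70 + 722.46 + 619.11 + 690.28 + 679.58 + 704.87 + 675.46 + 640.45 + 637.60 = 10194.96, so n·x̄ = 10194.96.
σ₀² = 80.38² = 6460.9444, σ² = 53.57² = 2869.7449; σ² + n·σ₀² = 2869.7449 + 15·6460.9444 = 99783.9109.
Posterior mean = (μ₀/σ₀² + n·x̄/σ²)/(1/σ₀² + n/σ²) = (σ²·μ₀ + σ₀²·n·x̄)/(σ² + n·σ₀²) = (2869.7449·682.92 + 6460.9444·10194.96)/99783.9109 = 67828875.907332/99783.9109 = 679.7576.

679.7576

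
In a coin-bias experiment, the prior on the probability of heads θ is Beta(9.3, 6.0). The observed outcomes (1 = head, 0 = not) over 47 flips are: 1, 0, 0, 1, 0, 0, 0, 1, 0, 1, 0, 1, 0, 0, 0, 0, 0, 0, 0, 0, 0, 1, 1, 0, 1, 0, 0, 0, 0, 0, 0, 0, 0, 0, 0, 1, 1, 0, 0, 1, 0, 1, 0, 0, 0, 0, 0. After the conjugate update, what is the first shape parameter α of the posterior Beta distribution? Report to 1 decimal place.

21.3

The Beta prior is conjugate to a Binomial/Bernoulli likelihood; the update adds successes to α and failures to β.
Posterior: Beta(α+k, β+n−k) = Beta(9.3+12, 6.0+35) = Beta(21.3, 41.0).
Posterior α = 21.3.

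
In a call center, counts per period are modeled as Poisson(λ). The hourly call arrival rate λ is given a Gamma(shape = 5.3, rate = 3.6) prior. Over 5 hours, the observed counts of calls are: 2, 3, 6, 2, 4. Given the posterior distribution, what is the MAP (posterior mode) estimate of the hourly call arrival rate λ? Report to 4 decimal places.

With a Gamma(shape α, rate β) prior, the Poisson likelihood is conjugate: the posterior is Gamma(α + ΣXᵢ, β + n).
Sum of counts S = 17 over n = 5 hours.
Posterior: Gamma(α+S, β+n) = Gamma(5.3+17, 3.6+5) = Gamma(22.3, 8.6).
Mode of Gamma(α,β) for α≥1 is (α−1)/β = 21.3/8.6 = 2.4767.

2.4767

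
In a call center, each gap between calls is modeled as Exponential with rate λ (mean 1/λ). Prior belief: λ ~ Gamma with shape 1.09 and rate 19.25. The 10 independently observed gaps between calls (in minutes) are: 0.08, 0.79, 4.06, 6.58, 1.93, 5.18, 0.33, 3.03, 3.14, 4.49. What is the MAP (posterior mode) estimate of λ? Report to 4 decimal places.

With a Gamma(shape α, rate β) prior on the exponential rate λ, the posterior after n observations with total T = Σxᵢ is Gamma(α+n, β+T).
Sum of observations T = 29.61 minutes; n = 10.
Posterior: Gamma(1.09+10, 19.25+29.61) = Gamma(11.09, 48.86).
Mode = (α−1)/β = 0.2065.

0.2065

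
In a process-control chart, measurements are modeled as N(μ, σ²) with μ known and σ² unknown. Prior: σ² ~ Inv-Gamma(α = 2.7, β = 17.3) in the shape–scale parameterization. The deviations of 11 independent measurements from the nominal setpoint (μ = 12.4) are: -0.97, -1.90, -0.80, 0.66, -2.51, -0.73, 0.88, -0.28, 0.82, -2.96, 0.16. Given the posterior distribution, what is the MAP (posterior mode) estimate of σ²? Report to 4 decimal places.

3.1180

With known mean μ and an Inverse-Gamma(α, β) prior on σ², the Normal likelihood is conjugate: posterior is Inv-Gamma(α + n/2, β + Σ(xᵢ−μ)²/2).
Σ(xᵢ−μ)² = (-0.97)² + (-1.90)² + (-0.80)² + (0.66)² + (-2.51)² + (-0.73)² + (0.88)² + (-0.28)² + (0.82)² + (-2.96)² + (0.16)² = 22.7719.
Posterior: Inv-Gamma(2.7 + 11/2, 17.3 + 22.7719/2) = Inv-Gamma(8.20, 28.68595).
Mode = β/(α+1) = 28.68595/9.20 = 3.1180.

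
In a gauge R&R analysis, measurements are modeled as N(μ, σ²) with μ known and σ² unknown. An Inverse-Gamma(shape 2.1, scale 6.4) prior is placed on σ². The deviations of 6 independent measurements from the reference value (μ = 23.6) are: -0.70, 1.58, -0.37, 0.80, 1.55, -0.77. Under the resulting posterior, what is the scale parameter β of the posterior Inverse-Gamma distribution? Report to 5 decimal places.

With known mean μ and an Inverse-Gamma(α, β) prior on σ², the Normal likelihood is conjugate: posterior is Inv-Gamma(α + n/2, β + Σ(xᵢ−μ)²/2).
Σ(xᵢ−μ)² = (-0.70)² + (1.58)² + (-0.37)² + (0.80)² + (1.55)² + (-0.77)² = 6.7587.
Posterior: Inv-Gamma(2.1 + 6/2, 6.4 + 6.7587/2) = Inv-Gamma(5.10, 9.77935).
Posterior β = 9.77935.

9.77935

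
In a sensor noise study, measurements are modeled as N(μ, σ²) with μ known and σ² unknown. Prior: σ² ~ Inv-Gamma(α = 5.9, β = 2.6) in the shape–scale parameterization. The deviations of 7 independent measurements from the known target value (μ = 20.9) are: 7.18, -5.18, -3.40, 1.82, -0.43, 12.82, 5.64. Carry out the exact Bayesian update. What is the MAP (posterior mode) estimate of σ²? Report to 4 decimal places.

14.1733

With known mean μ and an Inverse-Gamma(α, β) prior on σ², the Normal likelihood is conjugate: posterior is Inv-Gamma(α + n/2, β + Σ(xᵢ−μ)²/2).
Σ(xᵢ−μ)² = (7.18)² + (-5.18)² + (-3.40)² + (1.82)² + (-0.43)² + (12.82)² + (5.64)² = 289.6041.
Posterior: Inv-Gamma(5.9 + 7/2, 2.6 + 289.6041/2) = Inv-Gamma(9.40, 147.40205).
Mode = β/(α+1) = 147.40205/10.40 = 14.1733.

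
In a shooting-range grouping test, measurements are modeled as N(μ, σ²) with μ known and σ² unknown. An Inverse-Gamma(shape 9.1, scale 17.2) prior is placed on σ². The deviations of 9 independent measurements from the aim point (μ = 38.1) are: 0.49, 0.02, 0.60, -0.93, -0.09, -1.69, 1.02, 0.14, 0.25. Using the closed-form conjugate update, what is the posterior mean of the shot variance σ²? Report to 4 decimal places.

With known mean μ and an Inverse-Gamma(α, β) prior on σ², the Normal likelihood is conjugate: posterior is Inv-Gamma(α + n/2, β + Σ(xᵢ−μ)²/2).
Σ(xᵢ−μ)² = (0.49)² + (0.02)² + (0.60)² + (-0.93)² + (-0.09)² + (-1.69)² + (1.02)² + (0.14)² + (0.25)² = 5.4521.
Posterior: Inv-Gamma(9.1 + 9/2, 17.2 + 5.4521/2) = Inv-Gamma(13.60, 19.92605).
E[σ²|data] = β/(α−1) = 19.92605/12.60 = 1.5814.

1.5814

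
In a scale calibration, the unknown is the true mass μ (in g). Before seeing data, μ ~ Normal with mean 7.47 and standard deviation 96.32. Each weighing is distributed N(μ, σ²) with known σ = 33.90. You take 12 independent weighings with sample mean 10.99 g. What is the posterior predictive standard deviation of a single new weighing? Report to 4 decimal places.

For Normal data with known variance σ², a Normal(μ₀, σ₀²) prior on μ is conjugate. Posterior precision = 1/σ₀² + n/σ²; posterior mean is the precision-weighted average of μ₀ and x̄.
σ₀² = 96.32² = 9277.5424, σ² = 33.90² = 1149.21; σ² + n·σ₀² = 1149.21 + 12·9277.5424 = 112479.7188.
Posterior precision = 1/σ₀² + n/σ² = 1/9277.5424 + 12/1149.21 = (σ² + n·σ₀²)/(σ₀²σ²) = 112479.7188/(9277.5424·1149.21); posterior variance σₙ² = σ₀²σ²/(σ² + n·σ₀²) = 9277.5424·1149.21/112479.7188 = 94.789039.
Predictive variance for one new observation = σₙ² + σ² = 9277.5424·1149.21/112479.7188 + 1149.21 = σ²·(σ₀² + 112479.7188)/112479.7188 = 1149.21·121757.2612/112479.7188 = 1243.999039; SD = √(1149.21·121757.2612/112479.7188) = 35.2704.

35.2704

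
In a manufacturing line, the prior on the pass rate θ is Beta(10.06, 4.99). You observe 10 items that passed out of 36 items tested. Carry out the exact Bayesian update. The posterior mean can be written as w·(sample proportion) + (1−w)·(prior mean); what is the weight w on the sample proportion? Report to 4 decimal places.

0.7052

The Beta prior is conjugate to a Binomial/Bernoulli likelihood; the update adds successes to α and failures to β.
Posterior mean = (α₀+k)/(α₀+β₀+n) = [n/(α₀+β₀+n)]·(k/n) + [(α₀+β₀)/(α₀+β₀+n)]·α₀/(α₀+β₀), so only n and the prior enter the weight.
The weight on the data is w = n/(α₀+β₀+n) = 36/(10.06+4.99+36) = 36/51.05 = 0.7052.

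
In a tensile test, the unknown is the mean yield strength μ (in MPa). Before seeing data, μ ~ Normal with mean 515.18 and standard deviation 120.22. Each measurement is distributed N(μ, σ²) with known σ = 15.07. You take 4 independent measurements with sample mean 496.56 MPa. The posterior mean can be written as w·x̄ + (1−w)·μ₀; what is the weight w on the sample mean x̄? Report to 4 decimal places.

For Normal data with known variance σ², a Normal(μ₀, σ₀²) prior on μ is conjugate. Posterior precision = 1/σ₀² + n/σ²; posterior mean is the precision-weighted average of μ₀ and x̄.
σ₀² = 120.22² = 14452.8484, σ² = 15.07² = 227.1049. Prior precision 1/σ₀² = 1/14452.8484; data precision n/σ² = 4/227.1049.
w = (n/σ²)/(1/σ₀² + n/σ²) = n·σ₀²/(σ² + n·σ₀²) = 4·14452.8484/(227.1049 + 4·14452.8484) = 57811.3936/58038.4985 = 0.9961.

0.9961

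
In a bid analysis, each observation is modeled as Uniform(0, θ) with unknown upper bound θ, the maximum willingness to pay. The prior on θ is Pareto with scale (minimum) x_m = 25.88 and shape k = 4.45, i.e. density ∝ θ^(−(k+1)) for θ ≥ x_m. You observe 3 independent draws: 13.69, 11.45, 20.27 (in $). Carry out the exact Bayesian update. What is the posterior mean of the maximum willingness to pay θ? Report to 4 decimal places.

29.8924

A Pareto(scale x_m, shape k) prior on the upper bound θ of Uniform(0, θ) is conjugate: posterior is Pareto(max(x_m, max xᵢ), k + n).
Sample maximum = 20.27; prior scale x_m = 25.88 → posterior scale = max = 25.88.
Posterior shape = 4.45 + 3 = 7.45.
E[θ|data] = k·x_m/(k−1) = 7.45·25.88/6.45 = 29.8924.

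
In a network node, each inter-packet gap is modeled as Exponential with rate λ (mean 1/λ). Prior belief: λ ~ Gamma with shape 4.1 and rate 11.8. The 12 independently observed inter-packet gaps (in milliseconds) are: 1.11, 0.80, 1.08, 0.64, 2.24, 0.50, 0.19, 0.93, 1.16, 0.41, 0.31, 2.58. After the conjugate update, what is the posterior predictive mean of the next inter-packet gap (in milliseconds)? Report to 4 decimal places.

With a Gamma(shape α, rate β) prior on the exponential rate λ, the posterior after n observations with total T = Σxᵢ is Gamma(α+n, β+T).
Sum of observations T = 11.95 milliseconds; n = 12.
Posterior: Gamma(4.1+12, 11.8+11.95) = Gamma(16.1, 23.75).
The predictive distribution for the next observation is Lomax; its mean is β/(α−1) = 23.75/15.1 = 1.5728.

1.5728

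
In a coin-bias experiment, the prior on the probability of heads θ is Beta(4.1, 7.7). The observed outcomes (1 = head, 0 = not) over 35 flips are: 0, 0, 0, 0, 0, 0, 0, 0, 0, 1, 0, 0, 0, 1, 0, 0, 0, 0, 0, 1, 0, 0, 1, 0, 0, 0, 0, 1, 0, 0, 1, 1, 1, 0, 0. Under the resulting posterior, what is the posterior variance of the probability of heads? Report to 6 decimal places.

The Beta prior is conjugate to a Binomial/Bernoulli likelihood; the update adds successes to α and failures to β.
Posterior: Beta(α+k, β+n−k) = Beta(4.1+8, 7.7+27) = Beta(12.1, 34.7).
Var = αβ/((α+β)²(α+β+1)) = 12.1·34.7/(46.8²·47.8) = 0.004010.

0.004010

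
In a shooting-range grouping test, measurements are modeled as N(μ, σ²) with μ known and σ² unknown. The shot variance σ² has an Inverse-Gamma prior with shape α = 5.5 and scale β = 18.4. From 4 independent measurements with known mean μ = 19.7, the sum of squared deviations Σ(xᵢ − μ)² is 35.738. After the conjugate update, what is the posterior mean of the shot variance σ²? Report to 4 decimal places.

5.5798

With known mean μ and an Inverse-Gamma(α, β) prior on σ², the Normal likelihood is conjugate: posterior is Inv-Gamma(α + n/2, β + Σ(xᵢ−μ)²/2).
Posterior: Inv-Gamma(5.5 + 4/2, 18.4 + 35.738/2) = Inv-Gamma(7.50, 36.2690).
E[σ²|data] = β/(α−1) = 36.2690/6.50 = 5.5798.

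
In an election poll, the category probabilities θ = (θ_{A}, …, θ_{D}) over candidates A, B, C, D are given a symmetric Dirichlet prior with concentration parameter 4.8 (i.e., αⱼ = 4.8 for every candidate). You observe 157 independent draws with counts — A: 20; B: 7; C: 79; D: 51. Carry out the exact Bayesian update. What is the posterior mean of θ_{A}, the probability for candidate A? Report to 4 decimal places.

0.1407

The Dirichlet prior is conjugate to the Multinomial likelihood: each posterior αⱼ = prior αⱼ + observed count nⱼ.
Posterior concentration: (24.8, 11.8, 83.8, 55.8), total = 176.2.
E[θ_{A}|data] = α_{A}/Σα = 24.8/176.2 = 0.1407.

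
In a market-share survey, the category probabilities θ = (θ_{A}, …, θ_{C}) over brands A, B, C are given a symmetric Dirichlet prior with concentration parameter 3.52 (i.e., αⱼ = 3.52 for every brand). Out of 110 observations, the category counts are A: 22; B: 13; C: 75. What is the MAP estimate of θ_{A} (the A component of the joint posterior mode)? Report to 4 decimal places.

The Dirichlet prior is conjugate to the Multinomial likelihood: each posterior αⱼ = prior αⱼ + observed count nⱼ.
Posterior concentration: (25.52, 16.52, 78.52), total = 120.56.
Joint mode component: (α_{A}−1)/(Σα−K) = 24.52/117.56 = 0.2086.

0.2086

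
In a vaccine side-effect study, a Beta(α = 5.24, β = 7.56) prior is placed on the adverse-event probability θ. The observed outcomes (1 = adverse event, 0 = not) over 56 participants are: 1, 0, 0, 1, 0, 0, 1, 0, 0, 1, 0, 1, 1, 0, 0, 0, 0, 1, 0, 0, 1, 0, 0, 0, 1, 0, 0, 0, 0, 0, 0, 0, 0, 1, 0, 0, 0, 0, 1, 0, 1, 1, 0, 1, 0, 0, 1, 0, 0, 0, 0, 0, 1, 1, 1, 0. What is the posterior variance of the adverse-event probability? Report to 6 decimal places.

The Beta prior is conjugate to a Binomial/Bernoulli likelihood; the update adds successes to α and failures to β.
Posterior: Beta(α+k, β+n−k) = Beta(5.24+18, 7.56+38) = Beta(23.24, 45.56).
Var = αβ/((α+β)²(α+β+1)) = 23.24·45.56/(68.80²·69.80) = 0.003205.

0.003205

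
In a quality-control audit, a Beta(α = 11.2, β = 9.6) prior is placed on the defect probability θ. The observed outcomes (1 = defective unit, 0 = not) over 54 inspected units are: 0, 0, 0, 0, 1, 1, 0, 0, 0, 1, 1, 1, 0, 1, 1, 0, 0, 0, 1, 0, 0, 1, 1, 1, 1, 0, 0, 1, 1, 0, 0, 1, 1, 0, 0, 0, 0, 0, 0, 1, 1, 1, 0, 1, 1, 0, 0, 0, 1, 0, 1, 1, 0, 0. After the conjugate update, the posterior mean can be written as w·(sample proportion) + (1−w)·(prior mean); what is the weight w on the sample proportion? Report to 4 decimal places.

0.7219

The Beta prior is conjugate to a Binomial/Bernoulli likelihood; the update adds successes to α and failures to β.
Posterior mean = (α₀+k)/(α₀+β₀+n) = [n/(α₀+β₀+n)]·(k/n) + [(α₀+β₀)/(α₀+β₀+n)]·α₀/(α₀+β₀), so only n and the prior enter the weight.
The weight on the data is w = n/(α₀+β₀+n) = 54/(11.2+9.6+54) = 54/74.8 = 0.7219.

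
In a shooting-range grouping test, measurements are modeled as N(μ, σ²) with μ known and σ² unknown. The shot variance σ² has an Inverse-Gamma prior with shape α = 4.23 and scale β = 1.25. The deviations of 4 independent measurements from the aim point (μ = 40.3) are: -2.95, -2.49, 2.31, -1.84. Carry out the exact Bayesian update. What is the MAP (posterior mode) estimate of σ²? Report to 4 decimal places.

1.8067

With known mean μ and an Inverse-Gamma(α, β) prior on σ², the Normal likelihood is conjugate: posterior is Inv-Gamma(α + n/2, β + Σ(xᵢ−μ)²/2).
Σ(xᵢ−μ)² = (-2.95)² + (-2.49)² + (2.31)² + (-1.84)² = 23.6243.
Posterior: Inv-Gamma(4.23 + 4/2, 1.25 + 23.6243/2) = Inv-Gamma(6.23, 13.06215).
Mode = β/(α+1) = 13.06215/7.23 = 1.8067.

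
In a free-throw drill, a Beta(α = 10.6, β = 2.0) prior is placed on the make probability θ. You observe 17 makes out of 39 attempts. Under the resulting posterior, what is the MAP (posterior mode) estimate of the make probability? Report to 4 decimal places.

0.5363

The Beta prior is conjugate to a Binomial/Bernoulli likelihood; the update adds successes to α and failures to β.
Posterior: Beta(α+k, β+n−k) = Beta(10.6+17, 2.0+22) = Beta(27.6, 24.0).
Mode of Beta(a,b) for a,b>1 is (a−1)/(a+b−2) = 26.6/49.6 = 0.5363.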